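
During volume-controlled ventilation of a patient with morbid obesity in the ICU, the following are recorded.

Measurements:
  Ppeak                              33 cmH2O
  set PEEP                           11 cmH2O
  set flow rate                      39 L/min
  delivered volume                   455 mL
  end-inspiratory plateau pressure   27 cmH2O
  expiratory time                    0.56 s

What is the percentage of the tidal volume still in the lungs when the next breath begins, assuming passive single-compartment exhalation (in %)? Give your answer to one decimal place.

Flow: 39 L/min ÷ 60 = 0.65 L/s.
R = (PIP − Pplat)/V̇ = (33 − 27) / 0.65 = 6.0/0.65 = 9.231 cmH2O·s/L.
C = Vt/(Pplat − PEEP) = 455.0 / (27 − 11) = 455.0/16.0 = 28.438 mL/cmH2O.
τ = R × C = 9.231 × 0.02844 L/cmH2O = 0.2625 s.
Fraction remaining at end-expiration = e^(−Te/τ) = e^(−0.56/0.2625) = 0.1184 → 11.84%.

11.8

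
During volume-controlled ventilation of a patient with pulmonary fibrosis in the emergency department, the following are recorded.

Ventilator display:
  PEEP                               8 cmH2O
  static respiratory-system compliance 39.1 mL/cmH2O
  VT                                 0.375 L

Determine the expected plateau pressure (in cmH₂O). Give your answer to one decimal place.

17.6

Pplat = PEEP + Vt / Cstat = 8 + 375 / 39.1 = 8 + 9.591 = 17.591 cmH2O.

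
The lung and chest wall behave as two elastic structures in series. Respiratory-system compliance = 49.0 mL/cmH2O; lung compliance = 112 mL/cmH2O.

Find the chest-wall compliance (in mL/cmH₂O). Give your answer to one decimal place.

87.1

1/Ccw = 1/Crs − 1/CL.
1/Ccw = 1/49.0 − 1/112 = 0.01148.
Ccw = 87.108 mL/cmH2O.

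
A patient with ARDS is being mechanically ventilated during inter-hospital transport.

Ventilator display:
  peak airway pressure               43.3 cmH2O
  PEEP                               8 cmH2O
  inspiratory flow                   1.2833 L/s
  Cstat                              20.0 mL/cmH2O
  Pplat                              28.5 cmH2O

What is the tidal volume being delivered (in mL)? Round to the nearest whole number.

410

Vt = Cstat × (Pplat − PEEP) = 20.0 × (28.5 − 8) = 20.0 × 20.5 = 410.0 mL.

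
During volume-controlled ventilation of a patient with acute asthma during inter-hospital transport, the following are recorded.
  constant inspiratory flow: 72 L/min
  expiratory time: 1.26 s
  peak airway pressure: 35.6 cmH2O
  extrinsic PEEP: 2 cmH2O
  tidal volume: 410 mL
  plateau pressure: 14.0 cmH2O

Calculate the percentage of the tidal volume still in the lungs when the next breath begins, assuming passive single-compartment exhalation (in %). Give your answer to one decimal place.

Flow: 72 L/min ÷ 60 = 1.2 L/s.
R = (PIP − Pplat)/V̇ = (35.6 − 14.0) / 1.2 = 21.6/1.2 = 18.0 cmH2O·s/L.
C = Vt/(Pplat − PEEP) = 410.0 / (14.0 − 2) = 410.0/12.0 = 34.167 mL/cmH2O.
τ = R × C = 18.0 × 0.03417 L/cmH2O = 0.6151 s.
Fraction remaining at end-expiration = e^(−Te/τ) = e^(−1.26/0.6151) = 0.1289 → 12.89%.

12.9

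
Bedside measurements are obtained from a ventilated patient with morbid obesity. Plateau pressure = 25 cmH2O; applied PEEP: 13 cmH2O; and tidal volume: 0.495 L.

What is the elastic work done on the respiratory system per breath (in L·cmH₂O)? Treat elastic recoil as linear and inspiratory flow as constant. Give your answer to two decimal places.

2.97

Elastic work ≈ ½ × (Pplat − PEEP) × Vt = 0.5 × (25 − 13) × 0.495 L = 0.5 × 12.0 × 0.495 = 2.97 L·cmH2O.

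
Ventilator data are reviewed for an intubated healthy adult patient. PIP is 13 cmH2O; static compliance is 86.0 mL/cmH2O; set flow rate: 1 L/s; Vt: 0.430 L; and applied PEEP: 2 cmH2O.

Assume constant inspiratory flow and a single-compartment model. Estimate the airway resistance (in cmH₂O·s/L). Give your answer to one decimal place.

Equation of motion (constant flow): PIP = Vt/C + R·V̇ + PEEP.
R·V̇ = PIP − Vt/C − PEEP = 13 − 430/86.0 − 2 = 13 − 5.0 − 2 = 6.0 cmH2O.
R = 6.0 / 1 = 6.0 cmH2O·s/L.

6.0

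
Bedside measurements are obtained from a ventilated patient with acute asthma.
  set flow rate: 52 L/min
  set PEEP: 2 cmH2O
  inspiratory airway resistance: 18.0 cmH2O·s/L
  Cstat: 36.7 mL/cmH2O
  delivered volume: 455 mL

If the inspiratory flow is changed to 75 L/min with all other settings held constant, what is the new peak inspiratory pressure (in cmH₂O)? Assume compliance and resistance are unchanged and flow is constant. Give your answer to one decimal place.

36.9

Flow: 52 L/min ÷ 60 = 0.8667 L/s.
New flow: 75 L/min ÷ 60 = 1.25 L/s.
PIP = Vt/C + R·V̇ + PEEP (constant-flow equation of motion).
Only the resistive term changes: ΔPIP = R × ΔV̇ = 18.0 × (1.25 − 0.8667) = 18.0 × 0.3833 = 6.899 cmH2O.
Original PIP = 455/36.7 + 18.0×0.8667 + 2 = 29.998 cmH2O; new PIP = 29.998 + (6.899) = 36.897 cmH2O.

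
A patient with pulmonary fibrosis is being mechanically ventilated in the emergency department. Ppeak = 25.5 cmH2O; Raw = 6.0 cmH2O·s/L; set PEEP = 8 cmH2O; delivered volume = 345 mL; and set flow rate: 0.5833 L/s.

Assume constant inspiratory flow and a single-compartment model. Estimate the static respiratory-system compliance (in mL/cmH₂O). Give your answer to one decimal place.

24.6

Equation of motion (constant flow): PIP = Vt/C + R·V̇ + PEEP.
Vt/C = PIP − R·V̇ − PEEP = 25.5 − 6.0×0.5833 − 8 = 25.5 − 3.5 − 8 = 14.0 cmH2O.
C = Vt / 14.0 = 345 / 14.0 = 24.643 mL/cmH2O.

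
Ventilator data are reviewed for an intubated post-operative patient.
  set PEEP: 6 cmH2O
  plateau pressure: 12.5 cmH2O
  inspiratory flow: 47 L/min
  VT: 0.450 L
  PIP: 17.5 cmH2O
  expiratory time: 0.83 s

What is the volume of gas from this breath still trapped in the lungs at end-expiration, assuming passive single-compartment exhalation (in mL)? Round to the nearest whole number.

69

Flow: 47 L/min ÷ 60 = 0.7833 L/s.
R = (PIP − Pplat)/V̇ = (17.5 − 12.5) / 0.7833 = 5.0/0.7833 = 6.383 cmH2O·s/L.
C = Vt/(Pplat − PEEP) = 450.0 / (12.5 − 6) = 450.0/6.5 = 69.231 mL/cmH2O.
τ = R × C = 6.383 × 0.06923 L/cmH2O = 0.4419 s.
Fraction remaining = e^(−Te/τ) = e^(−0.83/0.4419) = 0.1529.
Trapped volume = 450.0 × 0.1529 = 68.805 mL.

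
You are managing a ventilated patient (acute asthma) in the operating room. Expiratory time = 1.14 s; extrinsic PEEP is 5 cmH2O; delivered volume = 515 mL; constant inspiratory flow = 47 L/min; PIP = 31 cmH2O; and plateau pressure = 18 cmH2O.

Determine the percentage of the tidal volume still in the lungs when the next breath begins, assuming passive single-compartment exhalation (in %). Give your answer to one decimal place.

Flow: 47 L/min ÷ 60 = 0.7833 L/s.
R = (PIP − Pplat)/V̇ = (31 − 18) / 0.7833 = 13.0/0.7833 = 16.596 cmH2O·s/L.
C = Vt/(Pplat − PEEP) = 515.0 / (18 − 5) = 515.0/13.0 = 39.615 mL/cmH2O.
τ = R × C = 16.596 × 0.03962 L/cmH2O = 0.6575 s.
Fraction remaining at end-expiration = e^(−Te/τ) = e^(−1.14/0.6575) = 0.1766 → 17.66%.

17.7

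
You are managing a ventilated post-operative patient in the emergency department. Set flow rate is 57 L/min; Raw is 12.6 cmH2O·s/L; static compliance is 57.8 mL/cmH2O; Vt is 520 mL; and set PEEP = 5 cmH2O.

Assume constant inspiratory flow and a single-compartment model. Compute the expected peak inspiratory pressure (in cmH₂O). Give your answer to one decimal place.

26.0

Flow: 57 L/min ÷ 60 = 0.95 L/s.
Equation of motion (constant flow): PIP = Vt/C + R·V̇ + PEEP.
PIP = 520/57.8 + 12.6×0.95 + 5 = 8.997 + 11.97 + 5 = 25.967 cmH2O.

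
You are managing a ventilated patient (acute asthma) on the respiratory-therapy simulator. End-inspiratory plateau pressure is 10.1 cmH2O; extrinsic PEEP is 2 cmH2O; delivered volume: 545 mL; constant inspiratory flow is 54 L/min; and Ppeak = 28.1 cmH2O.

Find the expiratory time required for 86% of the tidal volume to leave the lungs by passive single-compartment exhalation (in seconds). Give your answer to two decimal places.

Flow: 54 L/min ÷ 60 = 0.9 L/s.
R = (PIP − Pplat)/V̇ = (28.1 − 10.1) / 0.9 = 18.0/0.9 = 20.0 cmH2O·s/L.
C = Vt/(Pplat − PEEP) = 545.0 / (10.1 − 2) = 545.0/8.1 = 67.284 mL/cmH2O.
τ = R × C = 20.0 × 0.06728 L/cmH2O = 1.346 s.
t = −τ·ln(1 − 0.86) = −1.346·ln(0.14) = 2.646 s.

2.65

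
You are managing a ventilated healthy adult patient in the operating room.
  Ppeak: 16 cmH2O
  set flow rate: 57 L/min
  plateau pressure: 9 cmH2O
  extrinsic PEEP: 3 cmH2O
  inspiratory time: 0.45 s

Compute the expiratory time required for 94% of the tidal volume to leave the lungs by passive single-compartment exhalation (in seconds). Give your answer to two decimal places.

1.48

Flow: 57 L/min ÷ 60 = 0.95 L/s.
Vt = flow × Ti = 0.95 L/s × 0.45 s × 1000 mL/L = 427.5 mL.
R = (PIP − Pplat)/V̇ = (16 − 9) / 0.95 = 7.0/0.95 = 7.368 cmH2O·s/L.
C = Vt/(Pplat − PEEP) = 427.5 / (9 − 3) = 427.5/6.0 = 71.25 mL/cmH2O.
τ = R × C = 7.368 × 0.07125 L/cmH2O = 0.525 s.
t = −τ·ln(1 − 0.94) = −0.525·ln(0.06) = 1.477 s.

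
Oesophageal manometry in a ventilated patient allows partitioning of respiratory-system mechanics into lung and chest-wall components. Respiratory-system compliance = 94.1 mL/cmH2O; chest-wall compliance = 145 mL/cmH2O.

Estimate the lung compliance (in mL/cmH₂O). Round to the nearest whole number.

268

1/CL = 1/Crs − 1/Ccw.
1/CL = 1/94.1 − 1/145 = 0.00373.
CL = 268.1 mL/cmH2O.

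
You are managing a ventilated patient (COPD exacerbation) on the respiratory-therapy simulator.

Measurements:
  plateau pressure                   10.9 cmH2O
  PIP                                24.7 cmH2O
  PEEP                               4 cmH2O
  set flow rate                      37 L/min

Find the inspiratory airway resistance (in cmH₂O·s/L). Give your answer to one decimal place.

Flow: 37 L/min ÷ 60 = 0.6167 L/s.
Raw = (PIP − Pplat) / flow = (24.7 − 10.9) / 0.6167 = 13.8 / 0.6167 = 22.377 cmH2O·s/L.

22.4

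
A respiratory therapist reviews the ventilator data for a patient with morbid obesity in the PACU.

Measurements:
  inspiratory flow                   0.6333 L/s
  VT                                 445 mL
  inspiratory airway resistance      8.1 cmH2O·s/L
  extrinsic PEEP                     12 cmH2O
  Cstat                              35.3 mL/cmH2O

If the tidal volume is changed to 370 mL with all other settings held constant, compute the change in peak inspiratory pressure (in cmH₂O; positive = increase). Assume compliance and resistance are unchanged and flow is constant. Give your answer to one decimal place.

PIP = Vt/C + R·V̇ + PEEP (constant-flow equation of motion).
Only the elastic term changes: ΔPIP = ΔVt / C = (370 − 445) / 35.3 = -2.125 cmH2O.

-2.1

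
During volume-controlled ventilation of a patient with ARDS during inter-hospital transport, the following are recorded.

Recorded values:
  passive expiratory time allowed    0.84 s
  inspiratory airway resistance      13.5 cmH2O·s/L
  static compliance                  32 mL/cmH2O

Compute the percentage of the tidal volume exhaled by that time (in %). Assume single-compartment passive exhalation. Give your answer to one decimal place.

τ = R × C = 13.5 × 32 mL/cmH2O = 13.5 × 0.032 L/cmH2O = 0.432 s.
Passive exhalation: V(t)/V₀ = e^(−t/τ) = e^(−0.84/0.432) = 0.1431.
Fraction exhaled = 1 − 0.1431 = 0.8569 → 85.69%.

85.7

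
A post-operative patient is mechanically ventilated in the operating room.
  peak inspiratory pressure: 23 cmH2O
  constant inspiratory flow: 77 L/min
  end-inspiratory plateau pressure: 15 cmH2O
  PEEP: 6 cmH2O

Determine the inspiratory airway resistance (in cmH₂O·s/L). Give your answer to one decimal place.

6.2

Flow: 77 L/min ÷ 60 = 1.2833 L/s.
Raw = (PIP − Pplat) / flow = (23 − 15) / 1.2833 = 8.0 / 1.2833 = 6.234 cmH2O·s/L.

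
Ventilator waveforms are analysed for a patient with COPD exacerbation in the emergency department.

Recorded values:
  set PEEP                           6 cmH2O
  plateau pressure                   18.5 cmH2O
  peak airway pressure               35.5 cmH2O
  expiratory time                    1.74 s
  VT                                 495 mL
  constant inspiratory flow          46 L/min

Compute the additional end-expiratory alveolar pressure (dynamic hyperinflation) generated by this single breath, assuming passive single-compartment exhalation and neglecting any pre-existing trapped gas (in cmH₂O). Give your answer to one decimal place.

1.7

Flow: 46 L/min ÷ 60 = 0.7667 L/s.
R = (PIP − Pplat)/V̇ = (35.5 − 18.5) / 0.7667 = 17.0/0.7667 = 22.173 cmH2O·s/L.
C = Vt/(Pplat − PEEP) = 495.0 / (18.5 − 6) = 495.0/12.5 = 39.6 mL/cmH2O.
τ = R × C = 22.173 × 0.0396 L/cmH2O = 0.8781 s.
Fraction remaining = e^(−Te/τ) = e^(−1.74/0.8781) = 0.1379; trapped volume = 495.0 × 0.1379 = 68.261 mL.
Additional alveolar pressure from trapping ≈ V_trapped / C = 68.261 / 39.6 = 1.724 cmH2O.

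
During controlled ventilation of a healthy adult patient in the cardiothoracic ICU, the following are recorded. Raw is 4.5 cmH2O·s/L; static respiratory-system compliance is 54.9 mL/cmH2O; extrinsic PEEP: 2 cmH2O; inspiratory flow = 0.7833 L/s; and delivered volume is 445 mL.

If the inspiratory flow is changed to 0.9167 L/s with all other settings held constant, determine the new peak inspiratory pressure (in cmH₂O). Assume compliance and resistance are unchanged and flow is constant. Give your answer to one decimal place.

14.2

PIP = Vt/C + R·V̇ + PEEP (constant-flow equation of motion).
Only the resistive term changes: ΔPIP = R × ΔV̇ = 4.5 × (0.9167 − 0.7833) = 4.5 × 0.1334 = 0.6003 cmH2O.
Original PIP = 445/54.9 + 4.5×0.7833 + 2 = 13.63 cmH2O; new PIP = 13.63 + (0.6003) = 14.23 cmH2O.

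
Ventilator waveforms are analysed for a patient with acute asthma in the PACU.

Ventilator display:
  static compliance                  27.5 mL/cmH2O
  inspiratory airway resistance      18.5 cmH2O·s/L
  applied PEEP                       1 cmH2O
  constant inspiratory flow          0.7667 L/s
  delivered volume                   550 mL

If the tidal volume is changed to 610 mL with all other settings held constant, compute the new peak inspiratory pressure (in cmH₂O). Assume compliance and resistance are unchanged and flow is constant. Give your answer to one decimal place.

PIP = Vt/C + R·V̇ + PEEP (constant-flow equation of motion).
Only the elastic term changes: ΔPIP = ΔVt / C = (610 − 550) / 27.5 = 2.182 cmH2O.
Original PIP = 550/27.5 + 18.5×0.7667 + 1 = 35.184 cmH2O; new PIP = 35.184 + (2.182) = 37.366 cmH2O.

37.4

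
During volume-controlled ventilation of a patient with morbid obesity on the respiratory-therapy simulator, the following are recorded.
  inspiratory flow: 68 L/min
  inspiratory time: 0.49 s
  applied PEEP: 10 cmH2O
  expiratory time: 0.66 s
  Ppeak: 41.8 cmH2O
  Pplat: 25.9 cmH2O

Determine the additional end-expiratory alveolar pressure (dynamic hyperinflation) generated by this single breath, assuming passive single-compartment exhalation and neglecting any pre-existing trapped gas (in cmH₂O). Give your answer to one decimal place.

Flow: 68 L/min ÷ 60 = 1.1333 L/s.
Vt = flow × Ti = 1.1333 L/s × 0.49 s × 1000 mL/L = 555.32 mL.
R = (PIP − Pplat)/V̇ = (41.8 − 25.9) / 1.1333 = 15.9/1.1333 = 14.03 cmH2O·s/L.
C = Vt/(Pplat − PEEP) = 555.32 / (25.9 − 10) = 555.32/15.9 = 34.926 mL/cmH2O.
τ = R × C = 14.03 × 0.03493 L/cmH2O = 0.4901 s.
Fraction remaining = e^(−Te/τ) = e^(−0.66/0.4901) = 0.2601; trapped volume = 555.32 × 0.2601 = 144.44 mL.
Additional alveolar pressure from trapping ≈ V_trapped / C = 144.44 / 34.926 = 4.136 cmH2O.

4.1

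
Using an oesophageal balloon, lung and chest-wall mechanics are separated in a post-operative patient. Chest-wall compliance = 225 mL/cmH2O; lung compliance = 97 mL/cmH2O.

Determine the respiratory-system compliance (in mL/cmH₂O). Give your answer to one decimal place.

67.8

Lung and chest wall are elastances in series: 1/Crs = 1/CL + 1/Ccw.
1/Crs = 1/97 + 1/225 = 0.01475.
Crs = 67.797 mL/cmH2O.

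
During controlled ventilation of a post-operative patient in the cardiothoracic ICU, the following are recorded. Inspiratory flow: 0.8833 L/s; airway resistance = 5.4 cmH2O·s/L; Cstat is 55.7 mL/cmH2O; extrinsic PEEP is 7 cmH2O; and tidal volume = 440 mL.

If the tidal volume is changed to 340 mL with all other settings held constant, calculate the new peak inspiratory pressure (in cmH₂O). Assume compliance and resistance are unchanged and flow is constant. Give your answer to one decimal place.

17.9

PIP = Vt/C + R·V̇ + PEEP (constant-flow equation of motion).
Only the elastic term changes: ΔPIP = ΔVt / C = (340 − 440) / 55.7 = -1.795 cmH2O.
Original PIP = 440/55.7 + 5.4×0.8833 + 7 = 19.669 cmH2O; new PIP = 19.669 + (-1.795) = 17.874 cmH2O.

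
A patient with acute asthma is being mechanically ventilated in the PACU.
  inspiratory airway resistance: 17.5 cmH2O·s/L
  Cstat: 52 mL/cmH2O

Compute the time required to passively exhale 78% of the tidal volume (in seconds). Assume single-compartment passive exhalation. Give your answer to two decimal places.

1.38

τ = R × C = 17.5 × 52 mL/cmH2O = 17.5 × 0.052 L/cmH2O = 0.91 s.
Exhaled fraction f = 1 − e^(−t/τ) → t = −τ·ln(1 − f) = −0.91·ln(0.22) = 1.378 s.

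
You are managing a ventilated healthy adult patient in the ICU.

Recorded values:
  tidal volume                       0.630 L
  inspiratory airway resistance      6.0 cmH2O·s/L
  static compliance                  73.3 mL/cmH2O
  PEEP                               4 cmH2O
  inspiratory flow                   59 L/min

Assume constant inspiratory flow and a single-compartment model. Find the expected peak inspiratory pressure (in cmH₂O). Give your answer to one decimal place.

18.5

Flow: 59 L/min ÷ 60 = 0.9833 L/s.
Equation of motion (constant flow): PIP = Vt/C + R·V̇ + PEEP.
PIP = 630/73.3 + 6.0×0.9833 + 4 = 8.595 + 5.9 + 4 = 18.495 cmH2O.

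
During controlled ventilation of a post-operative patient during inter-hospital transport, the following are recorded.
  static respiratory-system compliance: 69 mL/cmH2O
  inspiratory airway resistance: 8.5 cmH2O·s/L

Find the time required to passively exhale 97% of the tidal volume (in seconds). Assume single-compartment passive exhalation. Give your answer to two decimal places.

τ = R × C = 8.5 × 69 mL/cmH2O = 8.5 × 0.069 L/cmH2O = 0.5865 s.
Exhaled fraction f = 1 − e^(−t/τ) → t = −τ·ln(1 − f) = −0.5865·ln(0.03) = 2.057 s.

2.06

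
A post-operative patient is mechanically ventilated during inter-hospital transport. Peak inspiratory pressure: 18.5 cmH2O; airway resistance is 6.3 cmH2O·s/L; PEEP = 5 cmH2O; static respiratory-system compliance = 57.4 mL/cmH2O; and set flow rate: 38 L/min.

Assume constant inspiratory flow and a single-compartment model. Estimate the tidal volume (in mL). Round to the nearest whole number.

546

Flow: 38 L/min ÷ 60 = 0.6333 L/s.
Equation of motion (constant flow): PIP = Vt/C + R·V̇ + PEEP.
Vt/C = PIP − R·V̇ − PEEP = 18.5 − 3.99 − 5 = 9.51 cmH2O.
Vt = C × 9.51 = 57.4 × 9.51 = 545.87 mL.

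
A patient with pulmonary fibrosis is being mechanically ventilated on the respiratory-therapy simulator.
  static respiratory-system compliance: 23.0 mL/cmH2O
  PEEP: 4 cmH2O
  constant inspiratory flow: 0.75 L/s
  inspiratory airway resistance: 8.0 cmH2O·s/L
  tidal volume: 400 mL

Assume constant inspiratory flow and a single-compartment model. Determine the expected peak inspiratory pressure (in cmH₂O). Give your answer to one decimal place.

Equation of motion (constant flow): PIP = Vt/C + R·V̇ + PEEP.
PIP = 400/23.0 + 8.0×0.75 + 4 = 17.391 + 6.0 + 4 = 27.391 cmH2O.

27.4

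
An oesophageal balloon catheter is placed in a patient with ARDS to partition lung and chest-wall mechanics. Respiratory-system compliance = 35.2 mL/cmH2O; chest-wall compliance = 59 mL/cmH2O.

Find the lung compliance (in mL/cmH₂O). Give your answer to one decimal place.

87.3

1/CL = 1/Crs − 1/Ccw.
1/CL = 1/35.2 − 1/59 = 0.01146.
CL = 87.26 mL/cmH2O.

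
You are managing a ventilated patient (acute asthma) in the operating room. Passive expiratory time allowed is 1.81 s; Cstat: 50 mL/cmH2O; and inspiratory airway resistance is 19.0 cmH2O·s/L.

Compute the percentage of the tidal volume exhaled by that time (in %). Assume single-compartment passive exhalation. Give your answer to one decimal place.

τ = R × C = 19.0 × 50 mL/cmH2O = 19.0 × 0.050 L/cmH2O = 0.95 s.
Passive exhalation: V(t)/V₀ = e^(−t/τ) = e^(−1.81/0.95) = 0.1488.
Fraction exhaled = 1 − 0.1488 = 0.8512 → 85.12%.

85.1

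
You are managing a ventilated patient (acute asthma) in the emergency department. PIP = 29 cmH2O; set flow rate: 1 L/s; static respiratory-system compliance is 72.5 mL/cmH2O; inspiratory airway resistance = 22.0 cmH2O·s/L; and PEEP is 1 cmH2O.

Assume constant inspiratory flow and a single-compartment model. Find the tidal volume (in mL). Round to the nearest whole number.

Equation of motion (constant flow): PIP = Vt/C + R·V̇ + PEEP.
Vt/C = PIP − R·V̇ − PEEP = 29 − 22.0 − 1 = 6.0 cmH2O.
Vt = C × 6.0 = 72.5 × 6.0 = 435.0 mL.

435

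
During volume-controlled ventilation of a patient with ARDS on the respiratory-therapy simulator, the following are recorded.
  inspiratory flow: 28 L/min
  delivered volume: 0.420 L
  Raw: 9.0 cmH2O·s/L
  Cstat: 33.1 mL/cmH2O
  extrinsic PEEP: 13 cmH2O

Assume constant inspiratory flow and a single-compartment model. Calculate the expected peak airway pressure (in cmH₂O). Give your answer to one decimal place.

29.9

Flow: 28 L/min ÷ 60 = 0.4667 L/s.
Equation of motion (constant flow): PIP = Vt/C + R·V̇ + PEEP.
PIP = 420/33.1 + 9.0×0.4667 + 13 = 12.689 + 4.2 + 13 = 29.889 cmH2O.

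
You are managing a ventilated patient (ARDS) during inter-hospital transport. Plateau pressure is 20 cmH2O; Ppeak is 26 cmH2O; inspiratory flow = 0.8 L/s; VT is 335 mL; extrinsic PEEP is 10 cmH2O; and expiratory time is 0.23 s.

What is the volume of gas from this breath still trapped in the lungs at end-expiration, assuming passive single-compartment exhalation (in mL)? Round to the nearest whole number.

R = (PIP − Pplat)/V̇ = (26 − 20) / 0.8 = 6.0/0.8 = 7.5 cmH2O·s/L.
C = Vt/(Pplat − PEEP) = 335.0 / (20 − 10) = 335.0/10.0 = 33.5 mL/cmH2O.
τ = R × C = 7.5 × 0.0335 L/cmH2O = 0.2513 s.
Fraction remaining = e^(−Te/τ) = e^(−0.23/0.2513) = 0.4004.
Trapped volume = 335.0 × 0.4004 = 134.13 mL.

134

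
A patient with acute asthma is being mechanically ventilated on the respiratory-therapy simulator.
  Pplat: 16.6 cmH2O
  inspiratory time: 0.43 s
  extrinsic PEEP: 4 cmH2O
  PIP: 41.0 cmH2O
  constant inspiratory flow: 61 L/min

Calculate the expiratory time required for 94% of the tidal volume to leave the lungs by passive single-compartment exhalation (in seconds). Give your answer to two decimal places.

Flow: 61 L/min ÷ 60 = 1.0167 L/s.
Vt = flow × Ti = 1.0167 L/s × 0.43 s × 1000 mL/L = 437.18 mL.
R = (PIP − Pplat)/V̇ = (41.0 − 16.6) / 1.0167 = 24.4/1.0167 = 23.999 cmH2O·s/L.
C = Vt/(Pplat − PEEP) = 437.18 / (16.6 − 4) = 437.18/12.6 = 34.697 mL/cmH2O.
τ = R × C = 23.999 × 0.0347 L/cmH2O = 0.8328 s.
t = −τ·ln(1 − 0.94) = −0.8328·ln(0.06) = 2.343 s.

2.34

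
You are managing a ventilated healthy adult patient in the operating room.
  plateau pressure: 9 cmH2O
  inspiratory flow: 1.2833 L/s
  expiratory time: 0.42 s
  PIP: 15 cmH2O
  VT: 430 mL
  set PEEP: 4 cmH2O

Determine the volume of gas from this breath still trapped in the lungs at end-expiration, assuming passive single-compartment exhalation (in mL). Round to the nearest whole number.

151

R = (PIP − Pplat)/V̇ = (15 − 9) / 1.2833 = 6.0/1.2833 = 4.675 cmH2O·s/L.
C = Vt/(Pplat − PEEP) = 430.0 / (9 − 4) = 430.0/5.0 = 86.0 mL/cmH2O.
τ = R × C = 4.675 × 0.086 L/cmH2O = 0.4021 s.
Fraction remaining = e^(−Te/τ) = e^(−0.42/0.4021) = 0.3519.
Trapped volume = 430.0 × 0.3519 = 151.32 mL.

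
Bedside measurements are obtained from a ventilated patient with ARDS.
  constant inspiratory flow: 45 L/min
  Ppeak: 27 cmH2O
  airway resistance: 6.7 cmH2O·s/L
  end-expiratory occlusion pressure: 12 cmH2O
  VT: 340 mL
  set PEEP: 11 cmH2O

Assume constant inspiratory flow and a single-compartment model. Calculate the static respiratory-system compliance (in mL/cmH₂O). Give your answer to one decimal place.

Flow: 45 L/min ÷ 60 = 0.75 L/s.
Total PEEP = 12 cmH2O (set 11 + intrinsic 1); this is the baseline alveolar pressure.
Equation of motion (constant flow): PIP = Vt/C + R·V̇ + PEEP.
Vt/C = PIP − R·V̇ − PEEP = 27 − 6.7×0.75 − 12 = 27 − 5.025 − 12 = 9.975 cmH2O.
C = Vt / 9.975 = 340 / 9.975 = 34.085 mL/cmH2O.

34.1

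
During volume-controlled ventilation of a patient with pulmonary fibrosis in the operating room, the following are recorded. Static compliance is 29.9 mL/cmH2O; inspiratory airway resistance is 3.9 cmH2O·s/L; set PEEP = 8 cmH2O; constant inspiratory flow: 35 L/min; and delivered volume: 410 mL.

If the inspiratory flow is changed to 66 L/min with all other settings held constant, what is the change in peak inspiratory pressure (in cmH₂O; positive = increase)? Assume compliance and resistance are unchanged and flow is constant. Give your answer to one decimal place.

Flow: 35 L/min ÷ 60 = 0.5833 L/s.
New flow: 66 L/min ÷ 60 = 1.1 L/s.
PIP = Vt/C + R·V̇ + PEEP (constant-flow equation of motion).
Only the resistive term changes: ΔPIP = R × ΔV̇ = 3.9 × (1.1 − 0.5833) = 3.9 × 0.5167 = 2.015 cmH2O.

2.0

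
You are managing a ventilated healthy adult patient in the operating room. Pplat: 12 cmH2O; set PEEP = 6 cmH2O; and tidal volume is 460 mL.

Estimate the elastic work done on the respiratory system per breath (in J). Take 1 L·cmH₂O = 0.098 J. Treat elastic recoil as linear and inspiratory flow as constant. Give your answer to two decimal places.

0.14

Elastic work ≈ ½ × (Pplat − PEEP) × Vt = 0.5 × (12 − 6) × 0.460 L = 0.5 × 6.0 × 0.460 = 1.38 L·cmH2O.
× 0.098 J/(L·cmH2O) → 0.1352 J.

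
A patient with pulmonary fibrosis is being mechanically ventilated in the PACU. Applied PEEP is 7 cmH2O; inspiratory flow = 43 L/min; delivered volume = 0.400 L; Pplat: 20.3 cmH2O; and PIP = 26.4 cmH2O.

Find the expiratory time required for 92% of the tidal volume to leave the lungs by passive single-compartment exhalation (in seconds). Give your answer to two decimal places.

0.65

Flow: 43 L/min ÷ 60 = 0.7167 L/s.
R = (PIP − Pplat)/V̇ = (26.4 − 20.3) / 0.7167 = 6.1/0.7167 = 8.511 cmH2O·s/L.
C = Vt/(Pplat − PEEP) = 400.0 / (20.3 − 7) = 400.0/13.3 = 30.075 mL/cmH2O.
τ = R × C = 8.511 × 0.03008 L/cmH2O = 0.256 s.
t = −τ·ln(1 − 0.92) = −0.256·ln(0.08) = 0.6466 s.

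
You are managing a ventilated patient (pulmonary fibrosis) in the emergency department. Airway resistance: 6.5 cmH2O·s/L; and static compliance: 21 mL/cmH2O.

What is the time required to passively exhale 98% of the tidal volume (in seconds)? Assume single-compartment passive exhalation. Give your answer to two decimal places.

τ = R × C = 6.5 × 21 mL/cmH2O = 6.5 × 0.021 L/cmH2O = 0.1365 s.
Exhaled fraction f = 1 − e^(−t/τ) → t = −τ·ln(1 − f) = −0.1365·ln(0.02) = 0.534 s.

0.53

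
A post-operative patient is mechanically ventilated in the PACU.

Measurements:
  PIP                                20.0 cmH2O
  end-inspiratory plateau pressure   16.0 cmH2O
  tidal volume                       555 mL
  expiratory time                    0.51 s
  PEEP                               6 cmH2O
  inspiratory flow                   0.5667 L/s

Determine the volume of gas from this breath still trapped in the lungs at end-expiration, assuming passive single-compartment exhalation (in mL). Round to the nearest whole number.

151

R = (PIP − Pplat)/V̇ = (20.0 − 16.0) / 0.5667 = 4.0/0.5667 = 7.058 cmH2O·s/L.
C = Vt/(Pplat − PEEP) = 555.0 / (16.0 − 6) = 555.0/10.0 = 55.5 mL/cmH2O.
τ = R × C = 7.058 × 0.0555 L/cmH2O = 0.3917 s.
Fraction remaining = e^(−Te/τ) = e^(−0.51/0.3917) = 0.272.
Trapped volume = 555.0 × 0.272 = 150.96 mL.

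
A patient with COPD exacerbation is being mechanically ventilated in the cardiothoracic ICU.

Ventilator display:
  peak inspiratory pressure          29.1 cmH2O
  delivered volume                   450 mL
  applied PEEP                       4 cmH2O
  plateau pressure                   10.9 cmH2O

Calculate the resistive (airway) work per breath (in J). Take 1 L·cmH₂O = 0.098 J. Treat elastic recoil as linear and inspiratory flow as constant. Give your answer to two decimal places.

0.80

With constant inspiratory flow the resistive pressure is constant at PIP − Pplat = 29.1 − 10.9 = 18.2 cmH2O, so resistive work = 18.2 × 0.450 = 8.19 L·cmH2O.
× 0.098 J/(L·cmH2O) → 0.8026 J.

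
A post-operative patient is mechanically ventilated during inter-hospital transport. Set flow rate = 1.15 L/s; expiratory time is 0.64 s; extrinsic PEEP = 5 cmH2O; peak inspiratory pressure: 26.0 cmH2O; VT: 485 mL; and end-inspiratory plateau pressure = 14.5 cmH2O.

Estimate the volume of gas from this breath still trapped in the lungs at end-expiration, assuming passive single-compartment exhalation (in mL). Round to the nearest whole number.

R = (PIP − Pplat)/V̇ = (26.0 − 14.5) / 1.15 = 11.5/1.15 = 10.0 cmH2O·s/L.
C = Vt/(Pplat − PEEP) = 485.0 / (14.5 − 5) = 485.0/9.5 = 51.053 mL/cmH2O.
τ = R × C = 10.0 × 0.05105 L/cmH2O = 0.5105 s.
Fraction remaining = e^(−Te/τ) = e^(−0.64/0.5105) = 0.2855.
Trapped volume = 485.0 × 0.2855 = 138.47 mL.

138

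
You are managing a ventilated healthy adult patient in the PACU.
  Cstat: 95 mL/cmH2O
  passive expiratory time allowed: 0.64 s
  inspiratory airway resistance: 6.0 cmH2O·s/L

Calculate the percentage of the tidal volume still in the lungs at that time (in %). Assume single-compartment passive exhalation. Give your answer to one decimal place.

τ = R × C = 6.0 × 95 mL/cmH2O = 6.0 × 0.095 L/cmH2O = 0.57 s.
Passive exhalation: V(t)/V₀ = e^(−t/τ) = e^(−0.64/0.57) = 0.3254.
Fraction remaining = 0.3254 → 32.54%.

32.5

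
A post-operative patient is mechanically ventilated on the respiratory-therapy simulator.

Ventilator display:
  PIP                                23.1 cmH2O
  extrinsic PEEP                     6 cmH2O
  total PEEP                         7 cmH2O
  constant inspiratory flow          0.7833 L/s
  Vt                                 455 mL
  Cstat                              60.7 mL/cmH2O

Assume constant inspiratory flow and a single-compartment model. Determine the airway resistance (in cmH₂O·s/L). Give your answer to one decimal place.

11.0

Total PEEP = 7 cmH2O (set 6 + intrinsic 1); this is the baseline alveolar pressure.
Equation of motion (constant flow): PIP = Vt/C + R·V̇ + PEEP.
R·V̇ = PIP − Vt/C − PEEP = 23.1 − 455/60.7 − 7 = 23.1 − 7.496 − 7 = 8.604 cmH2O.
R = 8.604 / 0.7833 = 10.984 cmH2O·s/L.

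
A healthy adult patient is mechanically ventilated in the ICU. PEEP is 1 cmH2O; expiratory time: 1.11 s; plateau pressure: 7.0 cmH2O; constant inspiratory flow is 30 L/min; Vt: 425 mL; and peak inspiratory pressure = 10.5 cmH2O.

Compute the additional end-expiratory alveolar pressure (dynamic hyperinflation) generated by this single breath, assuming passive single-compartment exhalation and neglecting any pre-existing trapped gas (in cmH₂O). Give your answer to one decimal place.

0.6

Flow: 30 L/min ÷ 60 = 0.5 L/s.
R = (PIP − Pplat)/V̇ = (10.5 − 7.0) / 0.5 = 3.5/0.5 = 7.0 cmH2O·s/L.
C = Vt/(Pplat − PEEP) = 425.0 / (7.0 − 1) = 425.0/6.0 = 70.833 mL/cmH2O.
τ = R × C = 7.0 × 0.07083 L/cmH2O = 0.4958 s.
Fraction remaining = e^(−Te/τ) = e^(−1.11/0.4958) = 0.1066; trapped volume = 425.0 × 0.1066 = 45.305 mL.
Additional alveolar pressure from trapping ≈ V_trapped / C = 45.305 / 70.833 = 0.6396 cmH2O.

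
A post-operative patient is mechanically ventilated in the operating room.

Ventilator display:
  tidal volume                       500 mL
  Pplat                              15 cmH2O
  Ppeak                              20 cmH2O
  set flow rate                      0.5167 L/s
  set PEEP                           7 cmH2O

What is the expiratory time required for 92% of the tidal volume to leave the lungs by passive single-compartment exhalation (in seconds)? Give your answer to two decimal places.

R = (PIP − Pplat)/V̇ = (20 − 15) / 0.5167 = 5.0/0.5167 = 9.677 cmH2O·s/L.
C = Vt/(Pplat − PEEP) = 500.0 / (15 − 7) = 500.0/8.0 = 62.5 mL/cmH2O.
τ = R × C = 9.677 × 0.0625 L/cmH2O = 0.6048 s.
t = −τ·ln(1 − 0.92) = −0.6048·ln(0.08) = 1.528 s.

1.53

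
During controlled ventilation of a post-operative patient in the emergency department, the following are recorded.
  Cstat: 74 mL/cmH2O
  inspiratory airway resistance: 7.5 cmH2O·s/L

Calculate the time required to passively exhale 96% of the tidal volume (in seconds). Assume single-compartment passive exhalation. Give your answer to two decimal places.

τ = R × C = 7.5 × 74 mL/cmH2O = 7.5 × 0.074 L/cmH2O = 0.555 s.
Exhaled fraction f = 1 − e^(−t/τ) → t = −τ·ln(1 − f) = −0.555·ln(0.04) = 1.786 s.

1.79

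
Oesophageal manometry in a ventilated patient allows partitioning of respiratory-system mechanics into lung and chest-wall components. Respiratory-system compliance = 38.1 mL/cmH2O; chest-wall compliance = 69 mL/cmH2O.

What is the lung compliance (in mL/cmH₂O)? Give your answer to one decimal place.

1/CL = 1/Crs − 1/Ccw.
1/CL = 1/38.1 − 1/69 = 0.01175.
CL = 85.106 mL/cmH2O.

85.1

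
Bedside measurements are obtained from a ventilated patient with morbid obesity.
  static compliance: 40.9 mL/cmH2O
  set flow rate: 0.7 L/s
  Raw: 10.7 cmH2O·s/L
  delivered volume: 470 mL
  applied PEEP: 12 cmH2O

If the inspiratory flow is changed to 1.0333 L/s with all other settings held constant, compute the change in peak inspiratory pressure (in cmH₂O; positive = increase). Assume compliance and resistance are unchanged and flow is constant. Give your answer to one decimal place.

PIP = Vt/C + R·V̇ + PEEP (constant-flow equation of motion).
Only the resistive term changes: ΔPIP = R × ΔV̇ = 10.7 × (1.0333 − 0.7) = 10.7 × 0.3333 = 3.566 cmH2O.

3.6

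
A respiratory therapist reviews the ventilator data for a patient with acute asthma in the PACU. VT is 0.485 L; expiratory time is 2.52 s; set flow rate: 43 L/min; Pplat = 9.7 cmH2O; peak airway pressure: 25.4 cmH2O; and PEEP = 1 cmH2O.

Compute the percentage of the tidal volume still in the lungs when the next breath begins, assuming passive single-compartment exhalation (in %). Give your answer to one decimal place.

Flow: 43 L/min ÷ 60 = 0.7167 L/s.
R = (PIP − Pplat)/V̇ = (25.4 − 9.7) / 0.7167 = 15.7/0.7167 = 21.906 cmH2O·s/L.
C = Vt/(Pplat − PEEP) = 485.0 / (9.7 − 1) = 485.0/8.7 = 55.747 mL/cmH2O.
τ = R × C = 21.906 × 0.05575 L/cmH2O = 1.221 s.
Fraction remaining at end-expiration = e^(−Te/τ) = e^(−2.52/1.221) = 0.127 → 12.7%.

12.7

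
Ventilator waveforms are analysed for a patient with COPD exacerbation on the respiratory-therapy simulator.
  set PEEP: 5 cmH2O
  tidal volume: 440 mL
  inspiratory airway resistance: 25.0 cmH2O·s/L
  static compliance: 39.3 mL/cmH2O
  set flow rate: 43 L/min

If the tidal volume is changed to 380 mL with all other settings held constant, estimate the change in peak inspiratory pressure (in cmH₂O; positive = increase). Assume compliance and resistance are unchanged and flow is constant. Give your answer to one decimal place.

PIP = Vt/C + R·V̇ + PEEP (constant-flow equation of motion).
Only the elastic term changes: ΔPIP = ΔVt / C = (380 − 440) / 39.3 = -1.527 cmH2O.

-1.5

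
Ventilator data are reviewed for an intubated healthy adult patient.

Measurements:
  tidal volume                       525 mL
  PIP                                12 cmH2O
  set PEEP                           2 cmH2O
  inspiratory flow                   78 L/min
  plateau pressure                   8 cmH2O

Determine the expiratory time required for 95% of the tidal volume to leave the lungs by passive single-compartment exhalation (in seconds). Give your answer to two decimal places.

Flow: 78 L/min ÷ 60 = 1.3 L/s.
R = (PIP − Pplat)/V̇ = (12 − 8) / 1.3 = 4.0/1.3 = 3.077 cmH2O·s/L.
C = Vt/(Pplat − PEEP) = 525.0 / (8 − 2) = 525.0/6.0 = 87.5 mL/cmH2O.
τ = R × C = 3.077 × 0.0875 L/cmH2O = 0.2692 s.
t = −τ·ln(1 − 0.95) = −0.2692·ln(0.05) = 0.8065 s.

0.81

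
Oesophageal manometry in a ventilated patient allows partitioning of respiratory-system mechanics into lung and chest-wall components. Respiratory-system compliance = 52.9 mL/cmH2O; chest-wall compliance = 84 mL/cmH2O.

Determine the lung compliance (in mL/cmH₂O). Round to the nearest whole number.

1/CL = 1/Crs − 1/Ccw.
1/CL = 1/52.9 − 1/84 = 0.006999.
CL = 142.88 mL/cmH2O.

143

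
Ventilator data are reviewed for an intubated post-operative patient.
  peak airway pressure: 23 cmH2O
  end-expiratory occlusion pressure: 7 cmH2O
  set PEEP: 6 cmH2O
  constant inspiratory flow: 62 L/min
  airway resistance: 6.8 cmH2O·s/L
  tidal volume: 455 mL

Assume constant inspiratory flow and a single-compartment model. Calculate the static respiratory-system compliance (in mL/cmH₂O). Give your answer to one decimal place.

50.7

Flow: 62 L/min ÷ 60 = 1.0333 L/s.
Total PEEP = 7 cmH2O (set 6 + intrinsic 1); this is the baseline alveolar pressure.
Equation of motion (constant flow): PIP = Vt/C + R·V̇ + PEEP.
Vt/C = PIP − R·V̇ − PEEP = 23 − 6.8×1.0333 − 7 = 23 − 7.026 − 7 = 8.974 cmH2O.
C = Vt / 8.974 = 455 / 8.974 = 50.702 mL/cmH2O.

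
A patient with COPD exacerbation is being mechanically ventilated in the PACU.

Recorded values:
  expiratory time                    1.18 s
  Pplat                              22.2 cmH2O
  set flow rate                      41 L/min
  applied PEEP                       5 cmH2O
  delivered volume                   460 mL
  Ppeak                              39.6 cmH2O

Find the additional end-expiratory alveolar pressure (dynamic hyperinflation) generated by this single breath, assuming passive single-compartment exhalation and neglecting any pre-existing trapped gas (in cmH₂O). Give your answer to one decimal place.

Flow: 41 L/min ÷ 60 = 0.6833 L/s.
R = (PIP − Pplat)/V̇ = (39.6 − 22.2) / 0.6833 = 17.4/0.6833 = 25.465 cmH2O·s/L.
C = Vt/(Pplat − PEEP) = 460.0 / (22.2 − 5) = 460.0/17.2 = 26.744 mL/cmH2O.
τ = R × C = 25.465 × 0.02674 L/cmH2O = 0.6809 s.
Fraction remaining = e^(−Te/τ) = e^(−1.18/0.6809) = 0.1768; trapped volume = 460.0 × 0.1768 = 81.328 mL.
Additional alveolar pressure from trapping ≈ V_trapped / C = 81.328 / 26.744 = 3.041 cmH2O.

3.0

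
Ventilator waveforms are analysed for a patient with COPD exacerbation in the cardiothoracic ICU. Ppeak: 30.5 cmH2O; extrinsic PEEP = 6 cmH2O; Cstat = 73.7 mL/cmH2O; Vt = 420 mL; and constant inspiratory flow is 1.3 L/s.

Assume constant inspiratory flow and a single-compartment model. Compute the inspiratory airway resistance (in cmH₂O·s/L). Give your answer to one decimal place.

Equation of motion (constant flow): PIP = Vt/C + R·V̇ + PEEP.
R·V̇ = PIP − Vt/C − PEEP = 30.5 − 420/73.7 − 6 = 30.5 − 5.699 − 6 = 18.801 cmH2O.
R = 18.801 / 1.3 = 14.462 cmH2O·s/L.

14.5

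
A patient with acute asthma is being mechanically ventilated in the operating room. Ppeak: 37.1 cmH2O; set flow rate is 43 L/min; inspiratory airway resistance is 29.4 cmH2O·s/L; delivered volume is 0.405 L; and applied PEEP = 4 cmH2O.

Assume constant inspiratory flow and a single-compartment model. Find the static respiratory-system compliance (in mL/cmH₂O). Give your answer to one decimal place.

Flow: 43 L/min ÷ 60 = 0.7167 L/s.
Equation of motion (constant flow): PIP = Vt/C + R·V̇ + PEEP.
Vt/C = PIP − R·V̇ − PEEP = 37.1 − 29.4×0.7167 − 4 = 37.1 − 21.071 − 4 = 12.029 cmH2O.
C = Vt / 12.029 = 405 / 12.029 = 33.669 mL/cmH2O.

33.7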